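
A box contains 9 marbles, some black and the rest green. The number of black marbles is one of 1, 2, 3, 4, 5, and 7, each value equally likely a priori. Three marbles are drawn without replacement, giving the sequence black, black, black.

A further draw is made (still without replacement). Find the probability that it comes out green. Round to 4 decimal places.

For each hypothesis, P(data | H) works out to: P(data | r = 1) = (1/9)(0/8) = 0; P(data | r = 2) = (2/9)(1/8)(0/7) = 0; P(data | r = 3) = (3/9)(2/8)(1/7) = 1/84; P(data | r = 4) = (4/9)(3/8)(2/7) = 1/21; P(data | r = 5) = (5/9)(4/8)(3/7) = 5/42; P(data | r = 7) = (7/9)(6/8)(5/7) = 5/12.
The prior-weighted likelihoods are 1/6 · 0 = 0, 1/6 · 0 = 0, 1/6 · 1/84 = 1/504, 1/6 · 1/21 = 1/126, 1/6 · 5/42 = 5/252, 1/6 · 5/12 = 5/72; with total 25/252.
Dividing through by the total gives posterior P(r = 1 | data) = 0, P(r = 2 | data) = 0, P(r = 3 | data) = 1/50, P(r = 4 | data) = 2/25, P(r = 5 | data) = 1/5, P(r = 7 | data) = 7/10.
The predictive probability is P(green next | data) = (1)(1/50) + (5/6)(2/25) + (2/3)(1/5) + (1/3)(7/10) = 34/75.

0.4533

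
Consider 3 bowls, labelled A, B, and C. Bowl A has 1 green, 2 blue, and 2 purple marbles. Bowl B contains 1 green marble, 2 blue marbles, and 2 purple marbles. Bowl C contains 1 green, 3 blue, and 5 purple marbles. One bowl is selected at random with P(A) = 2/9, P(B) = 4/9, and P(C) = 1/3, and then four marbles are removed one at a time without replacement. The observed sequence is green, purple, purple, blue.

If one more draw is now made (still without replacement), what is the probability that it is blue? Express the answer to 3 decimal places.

For each hypothesis, P(data | H) works out to: P(data | bowl A) = (1/5)(2/4)(1/3)(2/2) = 0.033333; P(data | bowl B) = (1/5)(2/4)(1/3)(2/2) = 0.033333; P(data | bowl C) = (1/9)(5/8)(4/7)(3/6) = 0.019841.
Multiplying each by its prior: 2/9 · 0.033333 = 0.0074074, 4/9 · 0.033333 = 0.014815, 1/3 · 0.019841 = 0.0066138; these sum to 0.028836.
The posterior is then P(bowl A | data) = 0.25688, P(bowl B | data) = 0.51376, P(bowl C | data) = 0.22936.
The predictive probability is P(blue next | data) = (1)(0.25688) + (1)(0.51376) + (2/5)(0.22936) = 0.86239.

0.862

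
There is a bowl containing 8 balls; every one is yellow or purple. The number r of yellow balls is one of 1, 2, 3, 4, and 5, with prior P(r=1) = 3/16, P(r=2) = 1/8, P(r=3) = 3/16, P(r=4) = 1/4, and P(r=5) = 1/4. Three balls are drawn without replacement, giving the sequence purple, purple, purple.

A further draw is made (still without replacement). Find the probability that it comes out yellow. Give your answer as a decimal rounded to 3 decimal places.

0.368

Compute the likelihood of the observed sequence for each case: P(data | r = 1) = (7/8)(6/7)(5/6) = 5/8; P(data | r = 2) = (6/8)(5/7)(4/6) = 5/14; P(data | r = 3) = (5/8)(4/7)(3/6) = 5/28; P(data | r = 4) = (4/8)(3/7)(2/6) = 1/14; P(data | r = 5) = (3/8)(2/7)(1/6) = 1/56.
The prior-weighted likelihoods are 3/16 · 5/8 = 15/128, 1/8 · 5/14 = 5/112, 3/16 · 5/28 = 15/448, 1/4 · 1/14 = 1/56, 1/4 · 1/56 = 1/224; with total 195/896.
Dividing through by the total gives posterior P(r = 1 | data) = 7/13, P(r = 2 | data) = 8/39, P(r = 3 | data) = 2/13, P(r = 4 | data) = 16/195, P(r = 5 | data) = 4/195.
Averaging over the posterior, P(yellow next | data) = (1/5)(7/13) + (2/5)(8/39) + (3/5)(2/13) + (4/5)(16/195) + (1)(4/195) = 359/975.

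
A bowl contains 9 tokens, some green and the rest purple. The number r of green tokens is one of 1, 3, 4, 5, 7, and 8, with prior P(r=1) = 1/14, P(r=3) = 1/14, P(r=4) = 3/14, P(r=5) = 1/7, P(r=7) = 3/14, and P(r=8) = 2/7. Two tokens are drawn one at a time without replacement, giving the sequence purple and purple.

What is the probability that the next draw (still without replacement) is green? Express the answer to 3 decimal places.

0.445

Under each hypothesis, the probability of the observed sequence is: P(data | r = 1) = (8/9)(7/8) = 7/9; P(data | r = 3) = (6/9)(5/8) = 5/12; P(data | r = 4) = (5/9)(4/8) = 5/18; P(data | r = 5) = (4/9)(3/8) = 1/6; P(data | r = 7) = (2/9)(1/8) = 1/36; P(data | r = 8) = (1/9)(0/8) = 0.
Weighting by the prior gives 1/14 · 7/9 = 1/18, 1/14 · 5/12 = 5/168, 3/14 · 5/18 = 5/84, 1/7 · 1/6 = 1/42, 3/14 · 1/36 = 1/168, 2/7 · 0 = 0; with total 11/63.
Normalising, the posterior is P(r = 1 | data) = 7/22, P(r = 3 | data) = 15/88, P(r = 4 | data) = 15/44, P(r = 5 | data) = 3/22, P(r = 7 | data) = 3/88, P(r = 8 | data) = 0.
Averaging over the posterior, P(green next | data) = (1/7)(7/22) + (3/7)(15/88) + (4/7)(15/44) + (5/7)(3/22) + (1)(3/88) = 137/308.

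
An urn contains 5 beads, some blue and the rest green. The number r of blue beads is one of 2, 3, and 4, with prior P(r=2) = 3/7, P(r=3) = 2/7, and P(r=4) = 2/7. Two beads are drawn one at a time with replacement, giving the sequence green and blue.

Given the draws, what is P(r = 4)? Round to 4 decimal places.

Compute the likelihood of the observed sequence for each case: P(data | r = 2) = (3/5)(2/5) = 6/25; P(data | r = 3) = (2/5)(3/5) = 6/25; P(data | r = 4) = (1/5)(4/5) = 4/25.
The prior-weighted likelihoods are 3/7 · 6/25 = 18/175, 2/7 · 6/25 = 12/175, 2/7 · 4/25 = 8/175; with total 38/175.
By Bayes' rule, P(r = 4 | data) = (8/175) / (38/175) = 4/19.

0.2105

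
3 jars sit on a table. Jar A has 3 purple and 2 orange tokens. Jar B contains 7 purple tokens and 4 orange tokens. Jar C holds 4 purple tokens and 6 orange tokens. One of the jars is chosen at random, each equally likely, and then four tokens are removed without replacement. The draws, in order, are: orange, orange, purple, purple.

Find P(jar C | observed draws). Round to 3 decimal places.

0.304

Under each hypothesis, the probability of the observed sequence is: P(data | jar A) = (2/5)(1/4)(3/3)(2/2) = 0.1; P(data | jar B) = (4/11)(3/10)(7/9)(6/8) = 0.063636; P(data | jar C) = (6/10)(5/9)(4/8)(3/7) = 0.071429.
The prior-weighted likelihoods are 1/3 · 0.1 = 0.033333, 1/3 · 0.063636 = 0.021212, 1/3 · 0.071429 = 0.02381; with total 0.078355.
By Bayes' rule, P(jar C | data) = (0.02381) / (0.078355) = 0.30387.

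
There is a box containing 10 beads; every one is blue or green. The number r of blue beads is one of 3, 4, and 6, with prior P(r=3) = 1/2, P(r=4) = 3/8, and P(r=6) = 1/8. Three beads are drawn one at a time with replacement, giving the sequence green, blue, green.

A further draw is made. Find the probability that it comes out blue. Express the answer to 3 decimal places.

For each hypothesis, P(data | H) works out to: P(data | r = 3) = (7/10)(3/10)(7/10) = 0.147; P(data | r = 4) = (6/10)(4/10)(6/10) = 0.144; P(data | r = 6) = (4/10)(6/10)(4/10) = 0.096.
The prior-weighted likelihoods are 1/2 · 0.147 = 0.0735, 3/8 · 0.144 = 0.054, 1/8 · 0.096 = 0.012; summing to 0.1395.
The posterior is then P(r = 3 | data) = 0.52688, P(r = 4 | data) = 0.3871, P(r = 6 | data) = 0.086022.
Averaging over the posterior, P(blue next | data) = (3/10)(0.52688) + (2/5)(0.3871) + (3/5)(0.086022) = 0.36452.

0.365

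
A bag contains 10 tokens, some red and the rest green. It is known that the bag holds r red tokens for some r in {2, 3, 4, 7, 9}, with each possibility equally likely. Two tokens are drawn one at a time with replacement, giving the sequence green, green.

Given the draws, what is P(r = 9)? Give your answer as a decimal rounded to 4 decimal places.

For each hypothesis, P(data | H) works out to: P(data | r = 2) = (8/10)(8/10) = 16/25; P(data | r = 3) = (7/10)(7/10) = 49/100; P(data | r = 4) = (6/10)(6/10) = 9/25; P(data | r = 7) = (3/10)(3/10) = 9/100; P(data | r = 9) = (1/10)(1/10) = 1/100.
The prior-weighted likelihoods are 1/5 · 16/25 = 16/125, 1/5 · 49/100 = 49/500, 1/5 · 9/25 = 9/125, 1/5 · 9/100 = 9/500, 1/5 · 1/100 = 1/500; with total 159/500.
Therefore the posterior P(r = 9 | data) = (1/500) / (159/500) = 1/159.

0.0063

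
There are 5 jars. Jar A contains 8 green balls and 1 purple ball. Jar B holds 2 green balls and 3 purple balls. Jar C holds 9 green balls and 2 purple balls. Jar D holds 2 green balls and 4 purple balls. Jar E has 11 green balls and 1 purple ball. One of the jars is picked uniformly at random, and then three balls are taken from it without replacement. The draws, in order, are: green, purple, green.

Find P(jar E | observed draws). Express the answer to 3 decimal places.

The likelihood of the observed sequence under each hypothesis: P(data | jar A) = (8/9)(1/8)(7/7) = 0.11111; P(data | jar B) = (2/5)(3/4)(1/3) = 0.1; P(data | jar C) = (9/11)(2/10)(8/9) = 0.14545; P(data | jar D) = (2/6)(4/5)(1/4) = 0.066667; P(data | jar E) = (11/12)(1/11)(10/10) = 0.083333.
Multiplying each by its prior: 1/5 · 0.11111 = 0.022222, 1/5 · 0.1 = 0.02, 1/5 · 0.14545 = 0.029091, 1/5 · 0.066667 = 0.013333, 1/5 · 0.083333 = 0.016667; with total 0.10131.
Hence P(jar E | data) = (0.016667) / (0.10131) = 0.16451.

0.165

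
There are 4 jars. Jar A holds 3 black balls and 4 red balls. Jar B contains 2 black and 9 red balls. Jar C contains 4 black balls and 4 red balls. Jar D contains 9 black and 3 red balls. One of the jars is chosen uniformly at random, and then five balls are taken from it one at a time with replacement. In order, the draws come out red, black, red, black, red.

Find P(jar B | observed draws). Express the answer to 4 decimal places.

0.1959

Under each hypothesis, the probability of the observed sequence is: P(data | jar A) = (4/7)(3/7)(4/7)(3/7)(4/7) = 0.034271; P(data | jar B) = (9/11)(2/11)(9/11)(2/11)(9/11) = 0.018106; P(data | jar C) = (4/8)(4/8)(4/8)(4/8)(4/8) = 0.03125; P(data | jar D) = (3/12)(9/12)(3/12)(9/12)(3/12) = 0.0087891.
Weighting by the prior gives 1/4 · 0.034271 = 0.0085679, 1/4 · 0.018106 = 0.0045265, 1/4 · 0.03125 = 0.0078125, 1/4 · 0.0087891 = 0.0021973; these sum to 0.023104.
So P(jar B | data) = (0.0045265) / (0.023104) = 0.19592.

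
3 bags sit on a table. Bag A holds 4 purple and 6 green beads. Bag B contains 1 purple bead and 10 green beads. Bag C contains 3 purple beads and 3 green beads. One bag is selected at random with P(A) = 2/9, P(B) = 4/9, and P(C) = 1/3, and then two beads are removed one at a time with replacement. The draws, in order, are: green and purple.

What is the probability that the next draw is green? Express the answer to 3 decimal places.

For each hypothesis, P(data | H) works out to: P(data | bag A) = (6/10)(4/10) = 0.24; P(data | bag B) = (10/11)(1/11) = 0.082645; P(data | bag C) = (3/6)(3/6) = 0.25.
Weighting by the prior gives 2/9 · 0.24 = 0.053333, 4/9 · 0.082645 = 0.036731, 1/3 · 0.25 = 0.083333; summing to 0.1734.
Dividing through by the total gives posterior P(bag A | data) = 0.30758, P(bag B | data) = 0.21183, P(bag C | data) = 0.48059.
The predictive probability is P(green next | data) = (3/5)(0.30758) + (10/11)(0.21183) + (1/2)(0.48059) = 0.61742.

0.617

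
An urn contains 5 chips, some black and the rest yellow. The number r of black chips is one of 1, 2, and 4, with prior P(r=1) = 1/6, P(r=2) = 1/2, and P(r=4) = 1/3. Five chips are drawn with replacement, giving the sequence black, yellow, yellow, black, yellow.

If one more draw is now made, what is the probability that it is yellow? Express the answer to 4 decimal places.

0.6000

For each hypothesis, P(data | H) works out to: P(data | r = 1) = (1/5)(4/5)(4/5)(1/5)(4/5) = 0.02048; P(data | r = 2) = (2/5)(3/5)(3/5)(2/5)(3/5) = 0.03456; P(data | r = 4) = (4/5)(1/5)(1/5)(4/5)(1/5) = 0.00512.
The prior-weighted likelihoods are 1/6 · 0.02048 = 0.0034133, 1/2 · 0.03456 = 0.01728, 1/3 · 0.00512 = 0.0017067; these sum to 0.0224.
Dividing through by the total gives posterior P(r = 1 | data) = 0.15238, P(r = 2 | data) = 0.77143, P(r = 4 | data) = 0.07619.
Averaging over the posterior, P(yellow next | data) = (4/5)(0.15238) + (3/5)(0.77143) + (1/5)(0.07619) = 0.6.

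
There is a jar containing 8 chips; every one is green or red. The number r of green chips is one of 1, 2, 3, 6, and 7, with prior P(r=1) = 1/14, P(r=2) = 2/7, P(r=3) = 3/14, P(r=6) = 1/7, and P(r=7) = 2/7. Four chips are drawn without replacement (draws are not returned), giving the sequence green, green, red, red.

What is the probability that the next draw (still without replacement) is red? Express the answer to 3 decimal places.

For each hypothesis, P(data | H) works out to: P(data | r = 1) = (1/8)(0/7) = 0; P(data | r = 2) = (2/8)(1/7)(6/6)(5/5) = 1/28; P(data | r = 3) = (3/8)(2/7)(5/6)(4/5) = 1/14; P(data | r = 6) = (6/8)(5/7)(2/6)(1/5) = 1/28; P(data | r = 7) = (7/8)(6/7)(1/6)(0/5) = 0.
Weighting by the prior gives 1/14 · 0 = 0, 2/7 · 1/28 = 1/98, 3/14 · 1/14 = 3/196, 1/7 · 1/28 = 1/196, 2/7 · 0 = 0; with total 3/98.
Normalising, the posterior is P(r = 1 | data) = 0, P(r = 2 | data) = 1/3, P(r = 3 | data) = 1/2, P(r = 6 | data) = 1/6, P(r = 7 | data) = 0.
So P(red next | data) = Σ P(red next | H) P(H | data) = (1)(1/3) + (3/4)(1/2) + (0)(1/6) = 17/24.

0.708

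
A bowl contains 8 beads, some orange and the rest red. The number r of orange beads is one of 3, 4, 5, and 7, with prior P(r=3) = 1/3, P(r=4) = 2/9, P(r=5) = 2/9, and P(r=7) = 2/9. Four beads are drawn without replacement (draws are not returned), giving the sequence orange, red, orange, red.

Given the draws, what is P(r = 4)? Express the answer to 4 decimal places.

The likelihood of the observed sequence under each hypothesis: P(data | r = 3) = (3/8)(5/7)(2/6)(4/5) = 1/14; P(data | r = 4) = (4/8)(4/7)(3/6)(3/5) = 3/35; P(data | r = 5) = (5/8)(3/7)(4/6)(2/5) = 1/14; P(data | r = 7) = (7/8)(1/7)(6/6)(0/5) = 0.
Weighting by the prior gives 1/3 · 1/14 = 1/42, 2/9 · 3/35 = 2/105, 2/9 · 1/14 = 1/63, 2/9 · 0 = 0; summing to 37/630.
Therefore the posterior P(r = 4 | data) = (2/105) / (37/630) = 12/37.

0.3243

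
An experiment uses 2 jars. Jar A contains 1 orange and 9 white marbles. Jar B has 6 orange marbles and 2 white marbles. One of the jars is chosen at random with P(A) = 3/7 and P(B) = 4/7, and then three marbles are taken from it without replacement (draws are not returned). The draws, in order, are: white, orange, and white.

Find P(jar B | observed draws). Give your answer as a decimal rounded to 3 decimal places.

0.323

Compute the likelihood of the observed sequence for each case: P(data | jar A) = (9/10)(1/9)(8/8) = 1/10; P(data | jar B) = (2/8)(6/7)(1/6) = 1/28.
The prior-weighted likelihoods are 3/7 · 1/10 = 3/70, 4/7 · 1/28 = 1/49; summing to 31/490.
By Bayes' rule, P(jar B | data) = (1/49) / (31/490) = 10/31.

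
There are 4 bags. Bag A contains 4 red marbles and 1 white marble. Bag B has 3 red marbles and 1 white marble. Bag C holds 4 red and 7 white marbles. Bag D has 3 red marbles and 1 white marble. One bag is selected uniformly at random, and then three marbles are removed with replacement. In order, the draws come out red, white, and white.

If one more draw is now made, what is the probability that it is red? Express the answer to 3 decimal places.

0.547

Compute the likelihood of the observed sequence for each case: P(data | bag A) = (4/5)(1/5)(1/5) = 0.032; P(data | bag B) = (3/4)(1/4)(1/4) = 0.046875; P(data | bag C) = (4/11)(7/11)(7/11) = 0.14726; P(data | bag D) = (3/4)(1/4)(1/4) = 0.046875.
The prior-weighted likelihoods are 1/4 · 0.032 = 0.008, 1/4 · 0.046875 = 0.011719, 1/4 · 0.14726 = 0.036814, 1/4 · 0.046875 = 0.011719; these sum to 0.068252.
Normalising, the posterior is P(bag A | data) = 0.11721, P(bag B | data) = 0.1717, P(bag C | data) = 0.53939, P(bag D | data) = 0.1717.
So P(red next | data) = Σ P(red next | H) P(H | data) = (4/5)(0.11721) + (3/4)(0.1717) + (4/11)(0.53939) + (3/4)(0.1717) = 0.54746.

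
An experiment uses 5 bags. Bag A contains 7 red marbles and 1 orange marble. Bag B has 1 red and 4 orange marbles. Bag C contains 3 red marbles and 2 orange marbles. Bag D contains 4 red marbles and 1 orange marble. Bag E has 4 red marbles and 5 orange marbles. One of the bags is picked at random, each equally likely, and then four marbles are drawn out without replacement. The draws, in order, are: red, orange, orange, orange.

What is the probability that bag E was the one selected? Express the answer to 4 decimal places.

The likelihood of the observed sequence under each hypothesis: P(data | bag A) = (7/8)(1/7)(0/6) = 0; P(data | bag B) = (1/5)(4/4)(3/3)(2/2) = 0.2; P(data | bag C) = (3/5)(2/4)(1/3)(0/2) = 0; P(data | bag D) = (4/5)(1/4)(0/3) = 0; P(data | bag E) = (4/9)(5/8)(4/7)(3/6) = 0.079365.
Multiplying each by its prior: 1/5 · 0 = 0, 1/5 · 0.2 = 0.04, 1/5 · 0 = 0, 1/5 · 0 = 0, 1/5 · 0.079365 = 0.015873; these sum to 0.055873.
By Bayes' rule, P(bag E | data) = (0.015873) / (0.055873) = 0.28409.

0.2841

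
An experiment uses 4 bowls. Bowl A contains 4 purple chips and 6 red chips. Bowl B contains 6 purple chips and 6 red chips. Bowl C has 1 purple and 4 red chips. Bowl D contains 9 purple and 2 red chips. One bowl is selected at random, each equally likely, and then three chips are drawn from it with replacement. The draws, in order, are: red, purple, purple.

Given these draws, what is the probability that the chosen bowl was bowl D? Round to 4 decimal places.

0.3248

Under each hypothesis, the probability of the observed sequence is: P(data | bowl A) = (6/10)(4/10)(4/10) = 0.096; P(data | bowl B) = (6/12)(6/12)(6/12) = 0.125; P(data | bowl C) = (4/5)(1/5)(1/5) = 0.032; P(data | bowl D) = (2/11)(9/11)(9/11) = 0.12171.
Weighting by the prior gives 1/4 · 0.096 = 0.024, 1/4 · 0.125 = 0.03125, 1/4 · 0.032 = 0.008, 1/4 · 0.12171 = 0.030428; summing to 0.093678.
By Bayes' rule, P(bowl D | data) = (0.030428) / (0.093678) = 0.32482.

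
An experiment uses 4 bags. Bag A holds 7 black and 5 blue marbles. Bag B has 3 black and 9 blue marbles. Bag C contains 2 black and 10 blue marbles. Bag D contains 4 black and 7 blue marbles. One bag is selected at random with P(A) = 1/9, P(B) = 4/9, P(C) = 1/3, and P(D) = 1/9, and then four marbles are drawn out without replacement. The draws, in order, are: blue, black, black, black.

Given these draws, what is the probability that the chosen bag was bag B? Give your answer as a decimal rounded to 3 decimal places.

0.142

The likelihood of the observed sequence under each hypothesis: P(data | bag A) = (5/12)(7/11)(6/10)(5/9) = 0.088384; P(data | bag B) = (9/12)(3/11)(2/10)(1/9) = 0.0045455; P(data | bag C) = (10/12)(2/11)(1/10)(0/9) = 0; P(data | bag D) = (7/11)(4/10)(3/9)(2/8) = 0.021212.
Weighting by the prior gives 1/9 · 0.088384 = 0.0098204, 4/9 · 0.0045455 = 0.0020202, 1/3 · 0 = 0, 1/9 · 0.021212 = 0.0023569; summing to 0.014198.
By Bayes' rule, P(bag B | data) = (0.0020202) / (0.014198) = 0.14229.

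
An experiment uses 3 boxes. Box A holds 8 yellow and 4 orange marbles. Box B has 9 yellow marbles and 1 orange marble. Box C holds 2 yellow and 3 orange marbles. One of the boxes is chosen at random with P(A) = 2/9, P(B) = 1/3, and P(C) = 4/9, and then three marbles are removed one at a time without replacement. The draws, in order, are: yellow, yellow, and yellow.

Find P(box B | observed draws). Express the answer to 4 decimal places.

0.8049

Compute the likelihood of the observed sequence for each case: P(data | box A) = (8/12)(7/11)(6/10) = 14/55; P(data | box B) = (9/10)(8/9)(7/8) = 7/10; P(data | box C) = (2/5)(1/4)(0/3) = 0.
The prior-weighted likelihoods are 2/9 · 14/55 = 28/495, 1/3 · 7/10 = 7/30, 4/9 · 0 = 0; these sum to 287/990.
Therefore the posterior P(box B | data) = (7/30) / (287/990) = 33/41.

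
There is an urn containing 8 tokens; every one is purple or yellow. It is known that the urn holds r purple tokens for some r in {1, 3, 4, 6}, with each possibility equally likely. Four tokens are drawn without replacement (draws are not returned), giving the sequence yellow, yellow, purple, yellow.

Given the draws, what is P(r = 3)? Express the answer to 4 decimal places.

For each hypothesis, P(data | H) works out to: P(data | r = 1) = (7/8)(6/7)(1/6)(5/5) = 0.125; P(data | r = 3) = (5/8)(4/7)(3/6)(3/5) = 0.10714; P(data | r = 4) = (4/8)(3/7)(4/6)(2/5) = 0.057143; P(data | r = 6) = (2/8)(1/7)(6/6)(0/5) = 0.
Multiplying each by its prior: 1/4 · 0.125 = 0.03125, 1/4 · 0.10714 = 0.026786, 1/4 · 0.057143 = 0.014286, 1/4 · 0 = 0; with total 0.072321.
Therefore the posterior P(r = 3 | data) = (0.026786) / (0.072321) = 0.37037.

0.3704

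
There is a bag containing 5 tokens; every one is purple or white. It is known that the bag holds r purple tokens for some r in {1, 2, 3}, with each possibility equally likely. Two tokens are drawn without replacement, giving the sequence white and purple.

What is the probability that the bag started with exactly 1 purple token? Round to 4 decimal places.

0.2500

For each hypothesis, P(data | H) works out to: P(data | r = 1) = (4/5)(1/4) = 1/5; P(data | r = 2) = (3/5)(2/4) = 3/10; P(data | r = 3) = (2/5)(3/4) = 3/10.
The prior-weighted likelihoods are 1/3 · 1/5 = 1/15, 1/3 · 3/10 = 1/10, 1/3 · 3/10 = 1/10; these sum to 4/15.
Therefore the posterior P(r = 1 | data) = (1/15) / (4/15) = 1/4.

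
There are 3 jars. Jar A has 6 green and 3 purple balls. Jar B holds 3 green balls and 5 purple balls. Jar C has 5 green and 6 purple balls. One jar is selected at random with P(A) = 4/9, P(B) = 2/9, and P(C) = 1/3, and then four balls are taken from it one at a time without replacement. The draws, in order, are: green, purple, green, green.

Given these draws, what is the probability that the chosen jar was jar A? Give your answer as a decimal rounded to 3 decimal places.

Compute the likelihood of the observed sequence for each case: P(data | jar A) = (6/9)(3/8)(5/7)(4/6) = 0.11905; P(data | jar B) = (3/8)(5/7)(2/6)(1/5) = 0.017857; P(data | jar C) = (5/11)(6/10)(4/9)(3/8) = 0.045455.
Multiplying each by its prior: 4/9 · 0.11905 = 0.05291, 2/9 · 0.017857 = 0.0039683, 1/3 · 0.045455 = 0.015152; summing to 0.07203.
By Bayes' rule, P(jar A | data) = (0.05291) / (0.07203) = 0.73456.

0.735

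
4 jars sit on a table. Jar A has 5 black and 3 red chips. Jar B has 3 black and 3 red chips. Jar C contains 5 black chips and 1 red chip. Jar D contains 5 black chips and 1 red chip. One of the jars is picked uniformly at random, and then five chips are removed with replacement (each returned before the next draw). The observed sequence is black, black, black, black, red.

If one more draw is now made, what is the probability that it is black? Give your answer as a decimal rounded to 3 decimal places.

0.744

For each hypothesis, P(data | H) works out to: P(data | jar A) = (5/8)(5/8)(5/8)(5/8)(3/8) = 0.05722; P(data | jar B) = (3/6)(3/6)(3/6)(3/6)(3/6) = 0.03125; P(data | jar C) = (5/6)(5/6)(5/6)(5/6)(1/6) = 0.080376; P(data | jar D) = (5/6)(5/6)(5/6)(5/6)(1/6) = 0.080376.
Weighting by the prior gives 1/4 · 0.05722 = 0.014305, 1/4 · 0.03125 = 0.0078125, 1/4 · 0.080376 = 0.020094, 1/4 · 0.080376 = 0.020094; summing to 0.062305.
The posterior is then P(jar A | data) = 0.2296, P(jar B | data) = 0.12539, P(jar C | data) = 0.32251, P(jar D | data) = 0.32251.
The predictive probability is P(black next | data) = (5/8)(0.2296) + (1/2)(0.12539) + (5/6)(0.32251) + (5/6)(0.32251) = 0.7437.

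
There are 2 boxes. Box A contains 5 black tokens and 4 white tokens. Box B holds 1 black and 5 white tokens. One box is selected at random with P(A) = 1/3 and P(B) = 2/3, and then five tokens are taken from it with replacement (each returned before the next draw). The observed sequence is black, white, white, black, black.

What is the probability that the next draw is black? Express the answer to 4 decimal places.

0.4935

Under each hypothesis, the probability of the observed sequence is: P(data | box A) = (5/9)(4/9)(4/9)(5/9)(5/9) = 0.03387; P(data | box B) = (1/6)(5/6)(5/6)(1/6)(1/6) = 0.003215.
Weighting by the prior gives 1/3 · 0.03387 = 0.01129, 2/3 · 0.003215 = 0.0021433; summing to 0.013433.
Dividing through by the total gives posterior P(box A | data) = 0.84045, P(box B | data) = 0.15955.
So P(black next | data) = Σ P(black next | H) P(H | data) = (5/9)(0.84045) + (1/6)(0.15955) = 0.49351.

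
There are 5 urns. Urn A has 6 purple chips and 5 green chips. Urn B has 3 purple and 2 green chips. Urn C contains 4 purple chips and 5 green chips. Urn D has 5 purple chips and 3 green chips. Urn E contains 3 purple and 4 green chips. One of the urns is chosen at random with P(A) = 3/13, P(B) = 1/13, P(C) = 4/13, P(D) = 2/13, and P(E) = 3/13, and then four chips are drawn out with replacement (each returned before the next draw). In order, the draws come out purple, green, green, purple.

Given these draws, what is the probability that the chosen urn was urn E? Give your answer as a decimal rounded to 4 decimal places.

0.2320

For each hypothesis, P(data | H) works out to: P(data | urn A) = (6/11)(5/11)(5/11)(6/11) = 0.061471; P(data | urn B) = (3/5)(2/5)(2/5)(3/5) = 0.0576; P(data | urn C) = (4/9)(5/9)(5/9)(4/9) = 0.060966; P(data | urn D) = (5/8)(3/8)(3/8)(5/8) = 0.054932; P(data | urn E) = (3/7)(4/7)(4/7)(3/7) = 0.059975.
The prior-weighted likelihoods are 3/13 · 0.061471 = 0.014186, 1/13 · 0.0576 = 0.0044308, 4/13 · 0.060966 = 0.018759, 2/13 · 0.054932 = 0.008451, 3/13 · 0.059975 = 0.01384; with total 0.059667.
By Bayes' rule, P(urn E | data) = (0.01384) / (0.059667) = 0.23196.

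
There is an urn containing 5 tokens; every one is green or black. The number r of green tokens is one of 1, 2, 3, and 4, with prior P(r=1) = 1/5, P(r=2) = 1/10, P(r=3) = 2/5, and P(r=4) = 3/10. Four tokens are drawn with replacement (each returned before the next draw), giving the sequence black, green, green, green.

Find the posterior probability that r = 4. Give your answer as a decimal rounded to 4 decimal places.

Compute the likelihood of the observed sequence for each case: P(data | r = 1) = (4/5)(1/5)(1/5)(1/5) = 0.0064; P(data | r = 2) = (3/5)(2/5)(2/5)(2/5) = 0.0384; P(data | r = 3) = (2/5)(3/5)(3/5)(3/5) = 0.0864; P(data | r = 4) = (1/5)(4/5)(4/5)(4/5) = 0.1024.
The prior-weighted likelihoods are 1/5 · 0.0064 = 0.00128, 1/10 · 0.0384 = 0.00384, 2/5 · 0.0864 = 0.03456, 3/10 · 0.1024 = 0.03072; these sum to 0.0704.
By Bayes' rule, P(r = 4 | data) = (0.03072) / (0.0704) = 0.43636.

0.4364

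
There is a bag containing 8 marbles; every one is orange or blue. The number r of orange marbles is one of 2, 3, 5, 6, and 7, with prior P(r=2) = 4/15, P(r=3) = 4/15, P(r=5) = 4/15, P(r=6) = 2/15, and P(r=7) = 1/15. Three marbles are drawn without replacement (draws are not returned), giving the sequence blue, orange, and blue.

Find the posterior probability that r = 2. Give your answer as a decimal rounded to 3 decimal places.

0.385

The likelihood of the observed sequence under each hypothesis: P(data | r = 2) = (6/8)(2/7)(5/6) = 5/28; P(data | r = 3) = (5/8)(3/7)(4/6) = 5/28; P(data | r = 5) = (3/8)(5/7)(2/6) = 5/56; P(data | r = 6) = (2/8)(6/7)(1/6) = 1/28; P(data | r = 7) = (1/8)(7/7)(0/6) = 0.
Weighting by the prior gives 4/15 · 5/28 = 1/21, 4/15 · 5/28 = 1/21, 4/15 · 5/56 = 1/42, 2/15 · 1/28 = 1/210, 1/15 · 0 = 0; summing to 13/105.
By Bayes' rule, P(r = 2 | data) = (1/21) / (13/105) = 5/13.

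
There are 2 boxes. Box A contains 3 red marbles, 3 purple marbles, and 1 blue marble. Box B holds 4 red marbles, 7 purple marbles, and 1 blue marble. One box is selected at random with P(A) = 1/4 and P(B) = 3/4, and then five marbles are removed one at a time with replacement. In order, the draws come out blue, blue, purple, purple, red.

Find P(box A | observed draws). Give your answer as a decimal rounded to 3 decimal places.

0.405

The likelihood of the observed sequence under each hypothesis: P(data | box A) = (1/7)(1/7)(3/7)(3/7)(3/7) = 0.0016065; P(data | box B) = (1/12)(1/12)(7/12)(7/12)(4/12) = 0.00078768.
Multiplying each by its prior: 1/4 · 0.0016065 = 0.00040162, 3/4 · 0.00078768 = 0.00059076; summing to 0.00099238.
So P(box A | data) = (0.00040162) / (0.00099238) = 0.4047.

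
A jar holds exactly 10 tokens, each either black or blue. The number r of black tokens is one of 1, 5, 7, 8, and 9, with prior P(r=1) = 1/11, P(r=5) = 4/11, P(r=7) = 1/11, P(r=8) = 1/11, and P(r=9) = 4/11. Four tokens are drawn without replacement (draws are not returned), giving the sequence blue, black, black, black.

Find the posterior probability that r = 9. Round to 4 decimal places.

0.4462

Under each hypothesis, the probability of the observed sequence is: P(data | r = 1) = (9/10)(1/9)(0/8) = 0; P(data | r = 5) = (5/10)(5/9)(4/8)(3/7) = 0.059524; P(data | r = 7) = (3/10)(7/9)(6/8)(5/7) = 0.125; P(data | r = 8) = (2/10)(8/9)(7/8)(6/7) = 0.13333; P(data | r = 9) = (1/10)(9/9)(8/8)(7/7) = 0.1.
Weighting by the prior gives 1/11 · 0 = 0, 4/11 · 0.059524 = 0.021645, 1/11 · 0.125 = 0.011364, 1/11 · 0.13333 = 0.012121, 4/11 · 0.1 = 0.036364; with total 0.081494.
Therefore the posterior P(r = 9 | data) = (0.036364) / (0.081494) = 0.44622.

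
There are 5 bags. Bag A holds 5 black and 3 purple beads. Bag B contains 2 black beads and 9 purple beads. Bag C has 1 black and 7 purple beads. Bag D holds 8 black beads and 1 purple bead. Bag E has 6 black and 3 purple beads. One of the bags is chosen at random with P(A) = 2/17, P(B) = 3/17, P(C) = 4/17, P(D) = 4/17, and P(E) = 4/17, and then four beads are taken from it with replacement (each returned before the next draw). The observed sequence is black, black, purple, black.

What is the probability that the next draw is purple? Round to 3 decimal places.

0.278

Compute the likelihood of the observed sequence for each case: P(data | bag A) = (5/8)(5/8)(3/8)(5/8) = 0.091553; P(data | bag B) = (2/11)(2/11)(9/11)(2/11) = 0.0049177; P(data | bag C) = (1/8)(1/8)(7/8)(1/8) = 0.001709; P(data | bag D) = (8/9)(8/9)(1/9)(8/9) = 0.078037; P(data | bag E) = (6/9)(6/9)(3/9)(6/9) = 0.098765.
Weighting by the prior gives 2/17 · 0.091553 = 0.010771, 3/17 · 0.0049177 = 0.00086783, 4/17 · 0.001709 = 0.00040211, 4/17 · 0.078037 = 0.018362, 4/17 · 0.098765 = 0.023239; these sum to 0.053641.
The posterior is then P(bag A | data) = 0.20079, P(bag B | data) = 0.016178, P(bag C | data) = 0.0074963, P(bag D | data) = 0.3423, P(bag E | data) = 0.43323.
The predictive probability is P(purple next | data) = (3/8)(0.20079) + (9/11)(0.016178) + (7/8)(0.0074963) + (1/9)(0.3423) + (1/3)(0.43323) = 0.27754.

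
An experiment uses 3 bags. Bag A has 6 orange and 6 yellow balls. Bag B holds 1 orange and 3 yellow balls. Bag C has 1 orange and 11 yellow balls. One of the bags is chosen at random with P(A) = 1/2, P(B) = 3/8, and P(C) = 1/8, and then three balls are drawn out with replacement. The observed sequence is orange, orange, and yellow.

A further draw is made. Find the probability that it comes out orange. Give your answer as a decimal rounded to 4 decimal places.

0.4416

Compute the likelihood of the observed sequence for each case: P(data | bag A) = (6/12)(6/12)(6/12) = 0.125; P(data | bag B) = (1/4)(1/4)(3/4) = 0.046875; P(data | bag C) = (1/12)(1/12)(11/12) = 0.0063657.
Multiplying each by its prior: 1/2 · 0.125 = 0.0625, 3/8 · 0.046875 = 0.017578, 1/8 · 0.0063657 = 0.00079572; summing to 0.080874.
Normalising, the posterior is P(bag A | data) = 0.77281, P(bag B | data) = 0.21735, P(bag C | data) = 0.009839.
The predictive probability is P(orange next | data) = (1/2)(0.77281) + (1/4)(0.21735) + (1/12)(0.009839) = 0.44156.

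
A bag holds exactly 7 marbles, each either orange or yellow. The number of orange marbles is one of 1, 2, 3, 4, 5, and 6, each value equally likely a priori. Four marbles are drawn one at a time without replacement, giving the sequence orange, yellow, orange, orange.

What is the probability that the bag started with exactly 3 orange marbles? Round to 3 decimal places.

0.071

For each hypothesis, P(data | H) works out to: P(data | r = 1) = (1/7)(6/6)(0/5) = 0; P(data | r = 2) = (2/7)(5/6)(1/5)(0/4) = 0; P(data | r = 3) = (3/7)(4/6)(2/5)(1/4) = 1/35; P(data | r = 4) = (4/7)(3/6)(3/5)(2/4) = 3/35; P(data | r = 5) = (5/7)(2/6)(4/5)(3/4) = 1/7; P(data | r = 6) = (6/7)(1/6)(5/5)(4/4) = 1/7.
Multiplying each by its prior: 1/6 · 0 = 0, 1/6 · 0 = 0, 1/6 · 1/35 = 1/210, 1/6 · 3/35 = 1/70, 1/6 · 1/7 = 1/42, 1/6 · 1/7 = 1/42; these sum to 1/15.
Hence P(r = 3 | data) = (1/210) / (1/15) = 1/14.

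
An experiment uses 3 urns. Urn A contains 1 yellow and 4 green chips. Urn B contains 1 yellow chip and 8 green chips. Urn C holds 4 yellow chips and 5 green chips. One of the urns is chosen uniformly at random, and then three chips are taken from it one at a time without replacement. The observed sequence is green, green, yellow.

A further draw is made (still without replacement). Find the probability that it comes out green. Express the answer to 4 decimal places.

0.8311

Compute the likelihood of the observed sequence for each case: P(data | urn A) = (4/5)(3/4)(1/3) = 1/5; P(data | urn B) = (8/9)(7/8)(1/7) = 1/9; P(data | urn C) = (5/9)(4/8)(4/7) = 10/63.
Weighting by the prior gives 1/3 · 1/5 = 1/15, 1/3 · 1/9 = 1/27, 1/3 · 10/63 = 10/189; with total 148/945.
The posterior is then P(urn A | data) = 63/148, P(urn B | data) = 35/148, P(urn C | data) = 25/74.
So P(green next | data) = Σ P(green next | H) P(H | data) = (1)(63/148) + (1)(35/148) + (1/2)(25/74) = 123/148.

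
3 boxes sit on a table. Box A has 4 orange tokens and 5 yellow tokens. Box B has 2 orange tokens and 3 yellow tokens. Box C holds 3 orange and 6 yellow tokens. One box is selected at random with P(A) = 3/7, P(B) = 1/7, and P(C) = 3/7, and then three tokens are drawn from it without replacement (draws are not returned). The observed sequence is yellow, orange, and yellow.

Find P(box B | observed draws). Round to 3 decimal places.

Under each hypothesis, the probability of the observed sequence is: P(data | box A) = (5/9)(4/8)(4/7) = 0.15873; P(data | box B) = (3/5)(2/4)(2/3) = 0.2; P(data | box C) = (6/9)(3/8)(5/7) = 0.17857.
Multiplying each by its prior: 3/7 · 0.15873 = 0.068027, 1/7 · 0.2 = 0.028571, 3/7 · 0.17857 = 0.076531; with total 0.17313.
Hence P(box B | data) = (0.028571) / (0.17313) = 0.16503.

0.165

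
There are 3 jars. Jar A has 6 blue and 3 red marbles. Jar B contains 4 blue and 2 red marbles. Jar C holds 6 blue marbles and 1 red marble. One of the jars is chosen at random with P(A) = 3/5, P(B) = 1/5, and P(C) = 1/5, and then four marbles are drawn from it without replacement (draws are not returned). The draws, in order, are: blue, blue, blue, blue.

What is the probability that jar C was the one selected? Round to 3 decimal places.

0.503

Under each hypothesis, the probability of the observed sequence is: P(data | jar A) = (6/9)(5/8)(4/7)(3/6) = 0.11905; P(data | jar B) = (4/6)(3/5)(2/4)(1/3) = 0.066667; P(data | jar C) = (6/7)(5/6)(4/5)(3/4) = 0.42857.
Multiplying each by its prior: 3/5 · 0.11905 = 0.071429, 1/5 · 0.066667 = 0.013333, 1/5 · 0.42857 = 0.085714; these sum to 0.17048.
Hence P(jar C | data) = (0.085714) / (0.17048) = 0.50279.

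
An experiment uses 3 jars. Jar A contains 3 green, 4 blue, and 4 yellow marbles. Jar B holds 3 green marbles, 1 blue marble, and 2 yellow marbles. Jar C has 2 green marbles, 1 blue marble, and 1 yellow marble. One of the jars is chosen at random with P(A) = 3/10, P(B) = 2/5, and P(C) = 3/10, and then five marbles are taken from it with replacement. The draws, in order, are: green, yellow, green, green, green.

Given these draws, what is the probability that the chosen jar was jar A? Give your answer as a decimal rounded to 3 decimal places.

0.044

Under each hypothesis, the probability of the observed sequence is: P(data | jar A) = (3/11)(4/11)(3/11)(3/11)(3/11) = 0.0020118; P(data | jar B) = (3/6)(2/6)(3/6)(3/6)(3/6) = 0.020833; P(data | jar C) = (2/4)(1/4)(2/4)(2/4)(2/4) = 0.015625.
The prior-weighted likelihoods are 3/10 · 0.0020118 = 0.00060354, 2/5 · 0.020833 = 0.0083333, 3/10 · 0.015625 = 0.0046875; summing to 0.013624.
By Bayes' rule, P(jar A | data) = (0.00060354) / (0.013624) = 0.044298.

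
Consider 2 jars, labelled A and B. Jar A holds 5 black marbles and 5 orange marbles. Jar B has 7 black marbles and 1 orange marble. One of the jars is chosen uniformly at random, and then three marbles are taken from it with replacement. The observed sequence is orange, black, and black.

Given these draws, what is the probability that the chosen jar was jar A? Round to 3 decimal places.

0.566

Compute the likelihood of the observed sequence for each case: P(data | jar A) = (5/10)(5/10)(5/10) = 0.125; P(data | jar B) = (1/8)(7/8)(7/8) = 0.095703.
Multiplying each by its prior: 1/2 · 0.125 = 0.0625, 1/2 · 0.095703 = 0.047852; summing to 0.11035.
Hence P(jar A | data) = (0.0625) / (0.11035) = 0.56637.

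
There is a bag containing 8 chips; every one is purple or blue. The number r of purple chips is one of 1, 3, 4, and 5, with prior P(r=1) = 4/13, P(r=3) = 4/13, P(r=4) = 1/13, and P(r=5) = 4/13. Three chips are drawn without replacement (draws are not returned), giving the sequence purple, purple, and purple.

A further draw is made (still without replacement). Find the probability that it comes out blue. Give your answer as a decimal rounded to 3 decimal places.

For each hypothesis, P(data | H) works out to: P(data | r = 1) = (1/8)(0/7) = 0; P(data | r = 3) = (3/8)(2/7)(1/6) = 1/56; P(data | r = 4) = (4/8)(3/7)(2/6) = 1/14; P(data | r = 5) = (5/8)(4/7)(3/6) = 5/28.
Multiplying each by its prior: 4/13 · 0 = 0, 4/13 · 1/56 = 1/182, 1/13 · 1/14 = 1/182, 4/13 · 5/28 = 5/91; these sum to 6/91.
Normalising, the posterior is P(r = 1 | data) = 0, P(r = 3 | data) = 1/12, P(r = 4 | data) = 1/12, P(r = 5 | data) = 5/6.
So P(blue next | data) = Σ P(blue next | H) P(H | data) = (1)(1/12) + (4/5)(1/12) + (3/5)(5/6) = 13/20.

0.650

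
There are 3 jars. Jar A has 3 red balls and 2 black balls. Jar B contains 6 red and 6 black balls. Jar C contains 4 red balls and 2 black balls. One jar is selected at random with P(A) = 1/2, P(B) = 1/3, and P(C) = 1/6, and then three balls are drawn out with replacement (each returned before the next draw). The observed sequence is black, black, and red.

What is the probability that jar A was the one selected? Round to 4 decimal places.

Compute the likelihood of the observed sequence for each case: P(data | jar A) = (2/5)(2/5)(3/5) = 0.096; P(data | jar B) = (6/12)(6/12)(6/12) = 0.125; P(data | jar C) = (2/6)(2/6)(4/6) = 0.074074.
Weighting by the prior gives 1/2 · 0.096 = 0.048, 1/3 · 0.125 = 0.041667, 1/6 · 0.074074 = 0.012346; these sum to 0.10201.
Hence P(jar A | data) = (0.048) / (0.10201) = 0.47053.

0.4705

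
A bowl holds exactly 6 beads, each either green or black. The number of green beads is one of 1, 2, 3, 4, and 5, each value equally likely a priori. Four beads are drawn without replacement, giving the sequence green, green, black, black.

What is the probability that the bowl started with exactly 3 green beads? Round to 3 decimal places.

0.429

The likelihood of the observed sequence under each hypothesis: P(data | r = 1) = (1/6)(0/5) = 0; P(data | r = 2) = (2/6)(1/5)(4/4)(3/3) = 1/15; P(data | r = 3) = (3/6)(2/5)(3/4)(2/3) = 1/10; P(data | r = 4) = (4/6)(3/5)(2/4)(1/3) = 1/15; P(data | r = 5) = (5/6)(4/5)(1/4)(0/3) = 0.
Multiplying each by its prior: 1/5 · 0 = 0, 1/5 · 1/15 = 1/75, 1/5 · 1/10 = 1/50, 1/5 · 1/15 = 1/75, 1/5 · 0 = 0; summing to 7/150.
So P(r = 3 | data) = (1/50) / (7/150) = 3/7.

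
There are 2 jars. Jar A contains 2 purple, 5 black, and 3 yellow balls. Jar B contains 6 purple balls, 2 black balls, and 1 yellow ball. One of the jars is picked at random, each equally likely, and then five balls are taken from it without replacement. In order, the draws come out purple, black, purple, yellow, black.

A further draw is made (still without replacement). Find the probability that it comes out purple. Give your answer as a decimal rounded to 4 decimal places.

Under each hypothesis, the probability of the observed sequence is: P(data | jar A) = (2/10)(5/9)(1/8)(3/7)(4/6) = 1/252; P(data | jar B) = (6/9)(2/8)(5/7)(1/6)(1/5) = 1/252.
Weighting by the prior gives 1/2 · 1/252 = 1/504, 1/2 · 1/252 = 1/504; these sum to 1/252.
Dividing through by the total gives posterior P(jar A | data) = 1/2, P(jar B | data) = 1/2.
So P(purple next | data) = Σ P(purple next | H) P(H | data) = (0)(1/2) + (1)(1/2) = 1/2.

0.5000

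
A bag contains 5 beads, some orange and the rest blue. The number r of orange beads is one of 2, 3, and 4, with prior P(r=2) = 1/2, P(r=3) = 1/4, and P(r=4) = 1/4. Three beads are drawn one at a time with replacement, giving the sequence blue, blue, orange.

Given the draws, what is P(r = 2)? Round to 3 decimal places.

Compute the likelihood of the observed sequence for each case: P(data | r = 2) = (3/5)(3/5)(2/5) = 18/125; P(data | r = 3) = (2/5)(2/5)(3/5) = 12/125; P(data | r = 4) = (1/5)(1/5)(4/5) = 4/125.
Weighting by the prior gives 1/2 · 18/125 = 9/125, 1/4 · 12/125 = 3/125, 1/4 · 4/125 = 1/125; these sum to 13/125.
So P(r = 2 | data) = (9/125) / (13/125) = 9/13.

0.692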